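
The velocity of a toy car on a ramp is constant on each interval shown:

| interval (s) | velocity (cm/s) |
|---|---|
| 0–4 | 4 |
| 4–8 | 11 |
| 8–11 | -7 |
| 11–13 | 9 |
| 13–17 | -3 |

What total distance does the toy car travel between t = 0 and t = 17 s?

Total distance travelled is ∫|v| dt — sum the magnitudes of each area piece.
0–4 s: |4| × 4 = 16 cm
4–8 s: |11| × 4 = 44 cm
8–11 s: |-7| × 3 = 21 cm
11–13 s: |9| × 2 = 18 cm
13–17 s: |-3| × 4 = 12 cm
Total distance = 111 cm

111 cm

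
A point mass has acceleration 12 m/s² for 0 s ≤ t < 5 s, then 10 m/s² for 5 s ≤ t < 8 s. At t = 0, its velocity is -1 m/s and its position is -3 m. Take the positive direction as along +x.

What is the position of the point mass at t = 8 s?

364 m

On each constant-a segment, Δv = aΔt and Δx = v₀Δt + ½aΔt²; chain segment to segment.
0–5 s: v starts -1 m/s; Δx = -1·5 + ½·12·5² = 145 m; v ends 59 m/s.
5–8 s: v starts 59 m/s; Δx = 59·3 + ½·10·3² = 222 m; v ends 89 m/s.
x(8) = -3 + Σ Δx = 364 m.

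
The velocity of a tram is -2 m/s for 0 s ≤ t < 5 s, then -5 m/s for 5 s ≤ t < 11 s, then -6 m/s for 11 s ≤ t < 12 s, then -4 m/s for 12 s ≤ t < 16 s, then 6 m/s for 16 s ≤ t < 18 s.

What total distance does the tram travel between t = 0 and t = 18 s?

Distance (not displacement) is the total path length: add the absolute areas under v-t.
0–5 s: |-2| × 5 = 10 m
5–11 s: |-5| × 6 = 30 m
11–12 s: |-6| × 1 = 6 m
12–16 s: |-4| × 4 = 16 m
16–18 s: |6| × 2 = 12 m
Total distance = 74 m

74 m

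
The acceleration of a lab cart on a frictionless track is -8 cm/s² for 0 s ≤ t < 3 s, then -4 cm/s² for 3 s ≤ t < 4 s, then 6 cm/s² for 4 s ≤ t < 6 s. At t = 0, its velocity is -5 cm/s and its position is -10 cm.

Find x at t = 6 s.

-146 cm

On each constant-a segment, Δv = aΔt and Δx = v₀Δt + ½aΔt²; chain segment to segment.
0–3 s: v starts -5 cm/s; Δx = -5·3 + ½·-8·3² = -51 cm; v ends -29 cm/s.
3–4 s: v starts -29 cm/s; Δx = -29·1 + ½·-4·1² = -31 cm; v ends -33 cm/s.
4–6 s: v starts -33 cm/s; Δx = -33·2 + ½·6·2² = -54 cm; v ends -21 cm/s.
x(6) = -10 + Σ Δx = -146 cm.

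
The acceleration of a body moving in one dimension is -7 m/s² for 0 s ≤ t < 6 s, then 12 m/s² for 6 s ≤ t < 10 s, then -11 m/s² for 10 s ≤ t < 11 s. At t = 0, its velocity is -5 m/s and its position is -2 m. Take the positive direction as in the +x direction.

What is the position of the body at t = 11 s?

On each constant-a segment, Δv = aΔt and Δx = v₀Δt + ½aΔt²; chain segment to segment.
0–6 s: v starts -5 m/s; Δx = -5·6 + ½·-7·6² = -156 m; v ends -47 m/s.
6–10 s: v starts -47 m/s; Δx = -47·4 + ½·12·4² = -92 m; v ends 1 m/s.
10–11 s: v starts 1 m/s; Δx = 1·1 + ½·-11·1² = -4.5 m; v ends -10 m/s.
x(11) = -2 + Σ Δx = -254.5 m.

-254.5 m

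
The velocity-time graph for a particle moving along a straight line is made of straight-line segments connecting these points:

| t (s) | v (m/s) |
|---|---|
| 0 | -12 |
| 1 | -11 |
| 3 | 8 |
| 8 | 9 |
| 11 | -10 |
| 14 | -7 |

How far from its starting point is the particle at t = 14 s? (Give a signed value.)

Displacement is the signed area under the v-t curve.
0–1 s: ½(-12 + -11)(1) = -11.5 m
1–3 s: ½(-11 + 8)(2) = -3 m
3–8 s: ½(8 + 9)(5) = 42.5 m
8–11 s: ½(9 + -10)(3) = -1.5 m
11–14 s: ½(-10 + -7)(3) = -25.5 m
Net displacement = 1 m

1 m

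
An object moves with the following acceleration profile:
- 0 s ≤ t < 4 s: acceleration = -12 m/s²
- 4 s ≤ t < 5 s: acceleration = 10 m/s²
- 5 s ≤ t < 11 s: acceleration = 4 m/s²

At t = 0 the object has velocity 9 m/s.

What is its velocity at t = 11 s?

Δv equals the area under the a-t graph; then v = v₀ + Δv.
0–4 s: -12 × 4 = -48 m/s
4–5 s: 10 × 1 = 10 m/s
5–11 s: 4 × 6 = 24 m/s
Δv = -14 m/s, so v(11) = 9 + (-14) = -5 m/s.

-5 m/s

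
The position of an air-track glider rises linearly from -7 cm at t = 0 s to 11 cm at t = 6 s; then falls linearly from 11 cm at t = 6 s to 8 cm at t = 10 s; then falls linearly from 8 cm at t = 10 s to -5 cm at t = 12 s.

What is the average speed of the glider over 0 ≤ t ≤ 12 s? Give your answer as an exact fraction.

Average speed = (total path length)/(elapsed time); on a piecewise-linear x-t graph the path length is Σ|Δx|.
0–6 s: |Δx| = |11 − -7| = 18 cm
6–10 s: |Δx| = |8 − 11| = 3 cm
10–12 s: |Δx| = |-5 − 8| = 13 cm
Total path = 34 cm; average speed = 34/12 = 17/6 cm/s.

17/6 cm/s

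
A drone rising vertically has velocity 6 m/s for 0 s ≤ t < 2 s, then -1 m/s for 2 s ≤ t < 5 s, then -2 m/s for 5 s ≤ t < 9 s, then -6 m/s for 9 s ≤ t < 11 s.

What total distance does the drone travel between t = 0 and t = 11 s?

35 m

Total distance travelled is ∫|v| dt — sum the magnitudes of each area piece.
0–2 s: |6| × 2 = 12 m
2–5 s: |-1| × 3 = 3 m
5–9 s: |-2| × 4 = 8 m
9–11 s: |-6| × 2 = 12 m
Total distance = 35 m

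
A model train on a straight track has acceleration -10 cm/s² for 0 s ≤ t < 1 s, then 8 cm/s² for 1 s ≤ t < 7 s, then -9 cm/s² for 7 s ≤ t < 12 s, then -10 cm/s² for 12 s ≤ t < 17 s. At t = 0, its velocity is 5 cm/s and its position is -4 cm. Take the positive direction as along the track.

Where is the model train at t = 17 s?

77.5 cm

On each constant-a segment, Δv = aΔt and Δx = v₀Δt + ½aΔt²; chain segment to segment.
0–1 s: v starts 5 cm/s; Δx = 5·1 + ½·-10·1² = 0 cm; v ends -5 cm/s.
1–7 s: v starts -5 cm/s; Δx = -5·6 + ½·8·6² = 114 cm; v ends 43 cm/s.
7–12 s: v starts 43 cm/s; Δx = 43·5 + ½·-9·5² = 102.5 cm; v ends -2 cm/s.
12–17 s: v starts -2 cm/s; Δx = -2·5 + ½·-10·5² = -135 cm; v ends -52 cm/s.
x(17) = -4 + Σ Δx = 77.5 cm.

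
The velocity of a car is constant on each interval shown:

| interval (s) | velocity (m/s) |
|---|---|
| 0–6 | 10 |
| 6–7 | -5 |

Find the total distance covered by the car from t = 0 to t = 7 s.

Distance (not displacement) is the total path length: add the absolute areas under v-t.
0–6 s: |10| × 6 = 60 m
6–7 s: |-5| × 1 = 5 m
Total distance = 65 m

65 m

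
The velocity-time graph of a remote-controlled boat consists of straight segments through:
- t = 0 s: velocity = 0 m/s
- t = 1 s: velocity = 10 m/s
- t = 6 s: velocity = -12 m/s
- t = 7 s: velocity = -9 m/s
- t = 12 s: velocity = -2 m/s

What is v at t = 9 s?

On 7–12 s the graph is linear from -9 to -2 m/s: v(9) = -9 + (-2 − -9)·(9 − 7)/(12 − 7) = -6.2 m/s.

-6.2 m/s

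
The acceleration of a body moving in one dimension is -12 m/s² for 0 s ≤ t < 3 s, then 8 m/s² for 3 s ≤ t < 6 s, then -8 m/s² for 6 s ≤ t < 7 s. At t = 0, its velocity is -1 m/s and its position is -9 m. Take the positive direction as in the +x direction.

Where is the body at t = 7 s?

On each constant-a segment, Δv = aΔt and Δx = v₀Δt + ½aΔt²; chain segment to segment.
0–3 s: v starts -1 m/s; Δx = -1·3 + ½·-12·3² = -57 m; v ends -37 m/s.
3–6 s: v starts -37 m/s; Δx = -37·3 + ½·8·3² = -75 m; v ends -13 m/s.
6–7 s: v starts -13 m/s; Δx = -13·1 + ½·-8·1² = -17 m; v ends -21 m/s.
x(7) = -9 + Σ Δx = -158 m.

-158 m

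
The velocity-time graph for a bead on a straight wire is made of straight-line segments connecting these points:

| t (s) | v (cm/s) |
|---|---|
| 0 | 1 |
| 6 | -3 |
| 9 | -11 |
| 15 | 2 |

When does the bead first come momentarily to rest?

v changes sign on 0–6 s (from 1 to -3); the graph is linear there, so v = 0 at t = 0 + (-1)·(6 − 0)/(-3 − 1) = 1.5 s.

t = 1.5 s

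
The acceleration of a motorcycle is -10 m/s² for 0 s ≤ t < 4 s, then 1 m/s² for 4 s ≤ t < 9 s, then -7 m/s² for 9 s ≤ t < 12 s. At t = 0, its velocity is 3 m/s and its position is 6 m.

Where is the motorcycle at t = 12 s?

-362 m

On each constant-a segment, Δv = aΔt and Δx = v₀Δt + ½aΔt²; chain segment to segment.
0–4 s: v starts 3 m/s; Δx = 3·4 + ½·-10·4² = -68 m; v ends -37 m/s.
4–9 s: v starts -37 m/s; Δx = -37·5 + ½·1·5² = -172.5 m; v ends -32 m/s.
9–12 s: v starts -32 m/s; Δx = -32·3 + ½·-7·3² = -127.5 m; v ends -53 m/s.
x(12) = 6 + Σ Δx = -362 m.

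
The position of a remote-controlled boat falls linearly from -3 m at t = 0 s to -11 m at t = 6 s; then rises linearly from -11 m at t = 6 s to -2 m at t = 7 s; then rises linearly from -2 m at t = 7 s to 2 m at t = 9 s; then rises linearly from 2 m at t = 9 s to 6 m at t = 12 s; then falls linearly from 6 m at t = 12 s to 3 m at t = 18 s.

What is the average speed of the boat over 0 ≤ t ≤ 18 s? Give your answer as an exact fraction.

14/9 m/s

Average speed = (total path length)/(elapsed time); on a piecewise-linear x-t graph the path length is Σ|Δx|.
0–6 s: |Δx| = |-11 − -3| = 8 m
6–7 s: |Δx| = |-2 − -11| = 9 m
7–9 s: |Δx| = |2 − -2| = 4 m
9–12 s: |Δx| = |6 − 2| = 4 m
12–18 s: |Δx| = |3 − 6| = 3 m
Total path = 28 m; average speed = 28/18 = 14/9 m/s.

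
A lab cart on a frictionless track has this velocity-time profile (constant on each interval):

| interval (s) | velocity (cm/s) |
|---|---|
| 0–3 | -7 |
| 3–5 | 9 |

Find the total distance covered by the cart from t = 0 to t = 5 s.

Total distance travelled is ∫|v| dt — sum the magnitudes of each area piece.
0–3 s: |-7| × 3 = 21 cm
3–5 s: |9| × 2 = 18 cm
Total distance = 39 cm

39 cm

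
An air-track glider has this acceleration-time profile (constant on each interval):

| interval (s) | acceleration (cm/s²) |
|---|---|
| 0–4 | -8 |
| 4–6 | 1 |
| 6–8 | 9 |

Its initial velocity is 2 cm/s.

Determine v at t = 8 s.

Δv equals the area under the a-t graph; then v = v₀ + Δv.
0–4 s: -8 × 4 = -32 cm/s
4–6 s: 1 × 2 = 2 cm/s
6–8 s: 9 × 2 = 18 cm/s
Δv = -12 cm/s, so v(8) = 2 + (-12) = -10 cm/s.

-10 cm/s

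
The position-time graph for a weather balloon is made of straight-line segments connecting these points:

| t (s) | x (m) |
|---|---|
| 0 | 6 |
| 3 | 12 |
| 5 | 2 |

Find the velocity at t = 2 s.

2 m/s

Velocity is the slope of the x-t graph on 0–3 s: (12 − 6)/(3 − 0) = 2 m/s.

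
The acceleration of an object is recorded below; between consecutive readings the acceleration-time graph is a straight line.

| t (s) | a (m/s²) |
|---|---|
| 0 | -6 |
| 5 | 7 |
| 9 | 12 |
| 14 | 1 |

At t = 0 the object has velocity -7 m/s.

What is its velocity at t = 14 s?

Δv equals the area under the a-t graph; then v = v₀ + Δv.
0–5 s: ½(-6 + 7)(5) = 2.5 m/s
5–9 s: ½(7 + 12)(4) = 38 m/s
9–14 s: ½(12 + 1)(5) = 32.5 m/s
Δv = 73 m/s, so v(14) = -7 + (73) = 66 m/s.

66 m/s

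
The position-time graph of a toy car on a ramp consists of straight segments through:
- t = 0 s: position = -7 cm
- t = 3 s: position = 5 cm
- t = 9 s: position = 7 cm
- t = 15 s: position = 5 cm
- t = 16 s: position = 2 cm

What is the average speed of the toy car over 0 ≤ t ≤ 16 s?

1.1875 cm/s

Average speed = (total path length)/(elapsed time); on a piecewise-linear x-t graph the path length is Σ|Δx|.
0–3 s: |Δx| = |5 − -7| = 12 cm
3–9 s: |Δx| = |7 − 5| = 2 cm
9–15 s: |Δx| = |5 − 7| = 2 cm
15–16 s: |Δx| = |2 − 5| = 3 cm
Total path = 19 cm; average speed = 19/16 = 1.1875 cm/s.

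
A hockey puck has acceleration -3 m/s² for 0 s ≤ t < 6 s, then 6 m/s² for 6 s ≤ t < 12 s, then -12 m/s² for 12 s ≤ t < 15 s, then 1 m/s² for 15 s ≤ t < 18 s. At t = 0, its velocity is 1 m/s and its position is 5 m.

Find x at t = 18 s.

On each constant-a segment, Δv = aΔt and Δx = v₀Δt + ½aΔt²; chain segment to segment.
0–6 s: v starts 1 m/s; Δx = 1·6 + ½·-3·6² = -48 m; v ends -17 m/s.
6–12 s: v starts -17 m/s; Δx = -17·6 + ½·6·6² = 6 m; v ends 19 m/s.
12–15 s: v starts 19 m/s; Δx = 19·3 + ½·-12·3² = 3 m; v ends -17 m/s.
15–18 s: v starts -17 m/s; Δx = -17·3 + ½·1·3² = -46.5 m; v ends -14 m/s.
x(18) = 5 + Σ Δx = -80.5 m.

-80.5 m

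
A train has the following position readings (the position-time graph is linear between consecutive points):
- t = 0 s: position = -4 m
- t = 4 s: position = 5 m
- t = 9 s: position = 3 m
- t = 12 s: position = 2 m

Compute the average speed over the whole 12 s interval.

1 m/s

Average speed = (total path length)/(elapsed time); on a piecewise-linear x-t graph the path length is Σ|Δx|.
0–4 s: |Δx| = |5 − -4| = 9 m
4–9 s: |Δx| = |3 − 5| = 2 m
9–12 s: |Δx| = |2 − 3| = 1 m
Total path = 12 m; average speed = 12/12 = 1 m/s.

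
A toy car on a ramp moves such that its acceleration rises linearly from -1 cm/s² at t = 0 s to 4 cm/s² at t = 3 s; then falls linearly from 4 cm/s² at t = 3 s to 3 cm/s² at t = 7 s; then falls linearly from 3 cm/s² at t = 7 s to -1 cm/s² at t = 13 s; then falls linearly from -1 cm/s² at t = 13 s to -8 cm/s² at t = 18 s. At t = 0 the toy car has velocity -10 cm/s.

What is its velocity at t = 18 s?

Δv equals the area under the a-t graph; then v = v₀ + Δv.
0–3 s: ½(-1 + 4)(3) = 4.5 cm/s
3–7 s: ½(4 + 3)(4) = 14 cm/s
7–13 s: ½(3 + -1)(6) = 6 cm/s
13–18 s: ½(-1 + -8)(5) = -22.5 cm/s
Δv = 2 cm/s, so v(18) = -10 + (2) = -8 cm/s.

-8 cm/s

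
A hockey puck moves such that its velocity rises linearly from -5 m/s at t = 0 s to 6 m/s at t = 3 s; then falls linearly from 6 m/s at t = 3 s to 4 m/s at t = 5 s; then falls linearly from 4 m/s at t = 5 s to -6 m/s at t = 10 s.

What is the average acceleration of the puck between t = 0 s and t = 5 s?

1.8 m/s²

Average acceleration = Δv/Δt = (4 − -5)/(5 − 0) = 1.8 m/s².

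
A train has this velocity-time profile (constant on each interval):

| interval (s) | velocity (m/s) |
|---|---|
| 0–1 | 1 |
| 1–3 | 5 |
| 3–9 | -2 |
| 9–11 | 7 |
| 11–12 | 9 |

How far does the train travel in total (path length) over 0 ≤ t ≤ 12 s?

46 m

Total distance travelled is ∫|v| dt — sum the magnitudes of each area piece.
0–1 s: |1| × 1 = 1 m
1–3 s: |5| × 2 = 10 m
3–9 s: |-2| × 6 = 12 m
9–11 s: |7| × 2 = 14 m
11–12 s: |9| × 1 = 9 m
Total distance = 46 m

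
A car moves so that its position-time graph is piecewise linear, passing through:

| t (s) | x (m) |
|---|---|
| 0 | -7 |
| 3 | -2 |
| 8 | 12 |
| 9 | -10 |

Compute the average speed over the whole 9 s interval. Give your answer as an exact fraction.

Average speed = (total path length)/(elapsed time); on a piecewise-linear x-t graph the path length is Σ|Δx|.
0–3 s: |Δx| = |-2 − -7| = 5 m
3–8 s: |Δx| = |12 − -2| = 14 m
8–9 s: |Δx| = |-10 − 12| = 22 m
Total path = 41 m; average speed = 41/9 = 41/9 m/s.

41/9 m/s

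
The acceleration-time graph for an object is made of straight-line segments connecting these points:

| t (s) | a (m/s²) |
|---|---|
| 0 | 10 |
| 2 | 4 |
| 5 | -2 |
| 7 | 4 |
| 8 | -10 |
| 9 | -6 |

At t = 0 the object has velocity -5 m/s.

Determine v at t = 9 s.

Δv equals the area under the a-t graph; then v = v₀ + Δv.
0–2 s: ½(10 + 4)(2) = 14 m/s
2–5 s: ½(4 + -2)(3) = 3 m/s
5–7 s: ½(-2 + 4)(2) = 2 m/s
7–8 s: ½(4 + -10)(1) = -3 m/s
8–9 s: ½(-10 + -6)(1) = -8 m/s
Δv = 8 m/s, so v(9) = -5 + (8) = 3 m/s.

3 m/s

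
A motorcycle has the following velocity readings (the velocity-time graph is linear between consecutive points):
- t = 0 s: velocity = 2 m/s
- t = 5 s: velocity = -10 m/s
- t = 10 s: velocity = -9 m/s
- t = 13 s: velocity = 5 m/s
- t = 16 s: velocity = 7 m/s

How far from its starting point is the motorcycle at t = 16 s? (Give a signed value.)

-55.5 m

Displacement is the signed area under the v-t curve.
0–5 s: ½(2 + -10)(5) = -20 m
5–10 s: ½(-10 + -9)(5) = -47.5 m
10–13 s: ½(-9 + 5)(3) = -6 m
13–16 s: ½(5 + 7)(3) = 18 m
Net displacement = -55.5 m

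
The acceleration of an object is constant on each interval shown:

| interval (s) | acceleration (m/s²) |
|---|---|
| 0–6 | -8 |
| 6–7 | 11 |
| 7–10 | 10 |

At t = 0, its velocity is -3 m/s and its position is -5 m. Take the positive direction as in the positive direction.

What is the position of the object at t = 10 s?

-287.5 m

On each constant-a segment, Δv = aΔt and Δx = v₀Δt + ½aΔt²; chain segment to segment.
0–6 s: v starts -3 m/s; Δx = -3·6 + ½·-8·6² = -162 m; v ends -51 m/s.
6–7 s: v starts -51 m/s; Δx = -51·1 + ½·11·1² = -45.5 m; v ends -40 m/s.
7–10 s: v starts -40 m/s; Δx = -40·3 + ½·10·3² = -75 m; v ends -10 m/s.
x(10) = -5 + Σ Δx = -287.5 m.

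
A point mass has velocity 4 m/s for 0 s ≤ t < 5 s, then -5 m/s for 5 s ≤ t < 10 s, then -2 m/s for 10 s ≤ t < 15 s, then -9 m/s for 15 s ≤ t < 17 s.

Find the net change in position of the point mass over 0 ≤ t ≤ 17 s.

-33 m

Net displacement equals the area under the velocity-time graph (areas below the axis count negative).
0–5 s: 4 × 5 = 20 m
5–10 s: -5 × 5 = -25 m
10–15 s: -2 × 5 = -10 m
15–17 s: -9 × 2 = -18 m
Net displacement = -33 m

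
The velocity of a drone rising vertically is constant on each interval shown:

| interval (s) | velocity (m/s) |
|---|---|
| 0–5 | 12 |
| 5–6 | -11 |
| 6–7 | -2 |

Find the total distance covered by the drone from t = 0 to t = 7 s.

Total distance travelled is ∫|v| dt — sum the magnitudes of each area piece.
0–5 s: |12| × 5 = 60 m
5–6 s: |-11| × 1 = 11 m
6–7 s: |-2| × 1 = 2 m
Total distance = 73 m

73 m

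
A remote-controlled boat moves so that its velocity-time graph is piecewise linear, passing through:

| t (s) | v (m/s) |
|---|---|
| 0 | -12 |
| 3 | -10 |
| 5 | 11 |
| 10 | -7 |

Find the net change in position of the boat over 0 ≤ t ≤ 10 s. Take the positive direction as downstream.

Net displacement equals the area under the velocity-time graph (areas below the axis count negative).
0–3 s: ½(-12 + -10)(3) = -33 m
3–5 s: ½(-10 + 11)(2) = 1 m
5–10 s: ½(11 + -7)(5) = 10 m
Net displacement = -22 m

-22 m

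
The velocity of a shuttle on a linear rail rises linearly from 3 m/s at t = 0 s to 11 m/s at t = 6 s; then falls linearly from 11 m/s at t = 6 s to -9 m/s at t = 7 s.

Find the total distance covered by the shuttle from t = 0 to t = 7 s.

47.05 m

Total distance travelled is ∫|v| dt — sum the magnitudes of each area piece.
0–6 s: |½(3 + 11)(6)| = 42 m
6–7 s: v = 0 at t = 6.55 s; triangle areas 3.025 + 2.025 = 5.05 m
Total distance = 47.05 m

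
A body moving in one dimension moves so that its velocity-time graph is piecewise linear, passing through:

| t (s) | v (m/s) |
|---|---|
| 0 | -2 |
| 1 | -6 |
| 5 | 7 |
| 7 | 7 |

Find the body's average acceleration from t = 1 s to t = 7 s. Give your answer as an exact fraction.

13/6 m/s²

Average acceleration = Δv/Δt = (7 − -6)/(7 − 1) = 13/6 m/s².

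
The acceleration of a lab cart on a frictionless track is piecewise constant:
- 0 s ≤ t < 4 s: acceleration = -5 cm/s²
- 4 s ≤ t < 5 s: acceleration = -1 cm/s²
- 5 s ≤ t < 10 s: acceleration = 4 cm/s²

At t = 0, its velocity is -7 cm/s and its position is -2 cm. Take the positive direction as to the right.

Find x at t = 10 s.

-187.5 cm

On each constant-a segment, Δv = aΔt and Δx = v₀Δt + ½aΔt²; chain segment to segment.
0–4 s: v starts -7 cm/s; Δx = -7·4 + ½·-5·4² = -68 cm; v ends -27 cm/s.
4–5 s: v starts -27 cm/s; Δx = -27·1 + ½·-1·1² = -27.5 cm; v ends -28 cm/s.
5–10 s: v starts -28 cm/s; Δx = -28·5 + ½·4·5² = -90 cm; v ends -8 cm/s.
x(10) = -2 + Σ Δx = -187.5 cm.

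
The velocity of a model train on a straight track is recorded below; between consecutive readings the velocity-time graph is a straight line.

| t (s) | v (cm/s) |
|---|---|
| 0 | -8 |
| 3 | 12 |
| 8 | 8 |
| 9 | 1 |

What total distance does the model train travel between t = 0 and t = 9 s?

70.1 cm

Distance (not displacement) is the total path length: add the absolute areas under v-t.
0–3 s: v = 0 at t = 1.2 s; triangle areas 4.8 + 10.8 = 15.6 cm
3–8 s: |½(12 + 8)(5)| = 50 cm
8–9 s: |½(8 + 1)(1)| = 4.5 cm
Total distance = 70.1 cm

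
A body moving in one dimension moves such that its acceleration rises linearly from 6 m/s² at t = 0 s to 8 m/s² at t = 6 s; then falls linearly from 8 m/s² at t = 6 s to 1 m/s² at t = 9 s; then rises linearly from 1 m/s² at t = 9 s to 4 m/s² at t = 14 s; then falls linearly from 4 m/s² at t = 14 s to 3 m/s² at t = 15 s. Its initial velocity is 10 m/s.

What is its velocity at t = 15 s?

Δv equals the area under the a-t graph; then v = v₀ + Δv.
0–6 s: ½(6 + 8)(6) = 42 m/s
6–9 s: ½(8 + 1)(3) = 13.5 m/s
9–14 s: ½(1 + 4)(5) = 12.5 m/s
14–15 s: ½(4 + 3)(1) = 3.5 m/s
Δv = 71.5 m/s, so v(15) = 10 + (71.5) = 81.5 m/s.

81.5 m/s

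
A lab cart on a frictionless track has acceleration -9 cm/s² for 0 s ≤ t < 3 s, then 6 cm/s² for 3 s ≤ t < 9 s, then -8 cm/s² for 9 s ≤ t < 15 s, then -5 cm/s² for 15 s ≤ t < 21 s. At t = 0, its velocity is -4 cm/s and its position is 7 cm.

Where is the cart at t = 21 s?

On each constant-a segment, Δv = aΔt and Δx = v₀Δt + ½aΔt²; chain segment to segment.
0–3 s: v starts -4 cm/s; Δx = -4·3 + ½·-9·3² = -52.5 cm; v ends -31 cm/s.
3–9 s: v starts -31 cm/s; Δx = -31·6 + ½·6·6² = -78 cm; v ends 5 cm/s.
9–15 s: v starts 5 cm/s; Δx = 5·6 + ½·-8·6² = -114 cm; v ends -43 cm/s.
15–21 s: v starts -43 cm/s; Δx = -43·6 + ½·-5·6² = -348 cm; v ends -73 cm/s.
x(21) = 7 + Σ Δx = -585.5 cm.

-585.5 cm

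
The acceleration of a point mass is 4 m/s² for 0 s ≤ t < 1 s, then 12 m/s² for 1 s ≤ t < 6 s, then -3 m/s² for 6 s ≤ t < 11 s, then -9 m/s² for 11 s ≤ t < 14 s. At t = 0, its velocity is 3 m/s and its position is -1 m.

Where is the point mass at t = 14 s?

On each constant-a segment, Δv = aΔt and Δx = v₀Δt + ½aΔt²; chain segment to segment.
0–1 s: v starts 3 m/s; Δx = 3·1 + ½·4·1² = 5 m; v ends 7 m/s.
1–6 s: v starts 7 m/s; Δx = 7·5 + ½·12·5² = 185 m; v ends 67 m/s.
6–11 s: v starts 67 m/s; Δx = 67·5 + ½·-3·5² = 297.5 m; v ends 52 m/s.
11–14 s: v starts 52 m/s; Δx = 52·3 + ½·-9·3² = 115.5 m; v ends 25 m/s.
x(14) = -1 + Σ Δx = 602 m.

602 m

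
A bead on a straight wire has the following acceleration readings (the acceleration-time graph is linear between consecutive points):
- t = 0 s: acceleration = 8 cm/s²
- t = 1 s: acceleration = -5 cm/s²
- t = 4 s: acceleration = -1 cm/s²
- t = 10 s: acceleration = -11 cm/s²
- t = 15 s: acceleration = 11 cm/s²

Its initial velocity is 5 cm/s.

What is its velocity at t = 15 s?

Δv equals the area under the a-t graph; then v = v₀ + Δv.
0–1 s: ½(8 + -5)(1) = 1.5 cm/s
1–4 s: ½(-5 + -1)(3) = -9 cm/s
4–10 s: ½(-1 + -11)(6) = -36 cm/s
10–15 s: ½(-11 + 11)(5) = 0 cm/s
Δv = -43.5 cm/s, so v(15) = 5 + (-43.5) = -38.5 cm/s.

-38.5 cm/s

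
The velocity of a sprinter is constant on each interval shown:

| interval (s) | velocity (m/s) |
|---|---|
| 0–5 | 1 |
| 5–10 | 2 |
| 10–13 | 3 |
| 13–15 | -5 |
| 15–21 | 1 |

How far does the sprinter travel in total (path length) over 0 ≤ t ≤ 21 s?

Total distance travelled is ∫|v| dt — sum the magnitudes of each area piece.
0–5 s: |1| × 5 = 5 m
5–10 s: |2| × 5 = 10 m
10–13 s: |3| × 3 = 9 m
13–15 s: |-5| × 2 = 10 m
15–21 s: |1| × 6 = 6 m
Total distance = 40 m

40 m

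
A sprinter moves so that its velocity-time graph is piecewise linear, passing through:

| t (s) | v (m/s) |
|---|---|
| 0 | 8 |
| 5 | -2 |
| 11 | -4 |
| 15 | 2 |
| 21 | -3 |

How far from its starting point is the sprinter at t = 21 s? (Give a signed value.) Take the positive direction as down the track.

Displacement is the signed area under the v-t curve.
0–5 s: ½(8 + -2)(5) = 15 m
5–11 s: ½(-2 + -4)(6) = -18 m
11–15 s: ½(-4 + 2)(4) = -4 m
15–21 s: ½(2 + -3)(6) = -3 m
Net displacement = -10 m

-10 m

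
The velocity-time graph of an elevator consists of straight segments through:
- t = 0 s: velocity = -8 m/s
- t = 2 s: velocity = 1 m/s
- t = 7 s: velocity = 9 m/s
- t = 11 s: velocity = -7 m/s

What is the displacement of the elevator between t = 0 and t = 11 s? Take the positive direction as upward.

22 m

Displacement is the signed area under the v-t curve.
0–2 s: ½(-8 + 1)(2) = -7 m
2–7 s: ½(1 + 9)(5) = 25 m
7–11 s: ½(9 + -7)(4) = 4 m
Net displacement = 22 m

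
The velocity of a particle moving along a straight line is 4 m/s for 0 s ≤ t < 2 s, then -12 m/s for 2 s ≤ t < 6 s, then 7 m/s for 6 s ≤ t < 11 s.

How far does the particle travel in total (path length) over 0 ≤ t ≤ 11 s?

91 m

Distance (not displacement) is the total path length: add the absolute areas under v-t.
0–2 s: |4| × 2 = 8 m
2–6 s: |-12| × 4 = 48 m
6–11 s: |7| × 5 = 35 m
Total distance = 91 m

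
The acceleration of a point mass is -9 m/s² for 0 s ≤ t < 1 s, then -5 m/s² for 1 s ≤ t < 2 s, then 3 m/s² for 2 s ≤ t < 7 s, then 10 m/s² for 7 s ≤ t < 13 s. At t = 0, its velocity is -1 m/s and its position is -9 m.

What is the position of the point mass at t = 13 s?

On each constant-a segment, Δv = aΔt and Δx = v₀Δt + ½aΔt²; chain segment to segment.
0–1 s: v starts -1 m/s; Δx = -1·1 + ½·-9·1² = -5.5 m; v ends -10 m/s.
1–2 s: v starts -10 m/s; Δx = -10·1 + ½·-5·1² = -12.5 m; v ends -15 m/s.
2–7 s: v starts -15 m/s; Δx = -15·5 + ½·3·5² = -37.5 m; v ends 0 m/s.
7–13 s: v starts 0 m/s; Δx = 0·6 + ½·10·6² = 180 m; v ends 60 m/s.
x(13) = -9 + Σ Δx = 115.5 m.

115.5 m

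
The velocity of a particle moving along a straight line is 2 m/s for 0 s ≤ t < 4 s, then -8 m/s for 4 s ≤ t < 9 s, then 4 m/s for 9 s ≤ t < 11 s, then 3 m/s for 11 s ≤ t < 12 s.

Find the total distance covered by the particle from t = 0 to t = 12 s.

59 m

Distance (not displacement) is the total path length: add the absolute areas under v-t.
0–4 s: |2| × 4 = 8 m
4–9 s: |-8| × 5 = 40 m
9–11 s: |4| × 2 = 8 m
11–12 s: |3| × 1 = 3 m
Total distance = 59 m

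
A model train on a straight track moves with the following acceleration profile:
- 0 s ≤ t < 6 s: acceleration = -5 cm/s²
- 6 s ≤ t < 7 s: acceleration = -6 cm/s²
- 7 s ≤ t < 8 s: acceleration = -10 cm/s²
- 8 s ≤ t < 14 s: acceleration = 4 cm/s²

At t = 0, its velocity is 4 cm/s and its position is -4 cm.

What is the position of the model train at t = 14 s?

-316 cm

On each constant-a segment, Δv = aΔt and Δx = v₀Δt + ½aΔt²; chain segment to segment.
0–6 s: v starts 4 cm/s; Δx = 4·6 + ½·-5·6² = -66 cm; v ends -26 cm/s.
6–7 s: v starts -26 cm/s; Δx = -26·1 + ½·-6·1² = -29 cm; v ends -32 cm/s.
7–8 s: v starts -32 cm/s; Δx = -32·1 + ½·-10·1² = -37 cm; v ends -42 cm/s.
8–14 s: v starts -42 cm/s; Δx = -42·6 + ½·4·6² = -180 cm; v ends -18 cm/s.
x(14) = -4 + Σ Δx = -316 cm.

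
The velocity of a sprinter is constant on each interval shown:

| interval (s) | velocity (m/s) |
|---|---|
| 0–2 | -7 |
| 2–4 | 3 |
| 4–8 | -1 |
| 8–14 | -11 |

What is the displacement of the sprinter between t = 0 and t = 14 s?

Net displacement equals the area under the velocity-time graph (areas below the axis count negative).
0–2 s: -7 × 2 = -14 m
2–4 s: 3 × 2 = 6 m
4–8 s: -1 × 4 = -4 m
8–14 s: -11 × 6 = -66 m
Net displacement = -78 m

-78 m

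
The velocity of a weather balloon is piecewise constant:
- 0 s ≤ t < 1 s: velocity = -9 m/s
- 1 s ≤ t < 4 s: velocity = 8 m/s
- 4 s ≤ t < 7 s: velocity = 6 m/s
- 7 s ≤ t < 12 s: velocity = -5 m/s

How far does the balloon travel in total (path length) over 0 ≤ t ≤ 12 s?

Distance (not displacement) is the total path length: add the absolute areas under v-t.
0–1 s: |-9| × 1 = 9 m
1–4 s: |8| × 3 = 24 m
4–7 s: |6| × 3 = 18 m
7–12 s: |-5| × 5 = 25 m
Total distance = 76 m

76 m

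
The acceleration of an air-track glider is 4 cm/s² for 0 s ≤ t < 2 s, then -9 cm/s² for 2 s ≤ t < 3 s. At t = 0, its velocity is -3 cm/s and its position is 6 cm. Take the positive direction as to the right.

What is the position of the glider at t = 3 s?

8.5 cm

On each constant-a segment, Δv = aΔt and Δx = v₀Δt + ½aΔt²; chain segment to segment.
0–2 s: v starts -3 cm/s; Δx = -3·2 + ½·4·2² = 2 cm; v ends 5 cm/s.
2–3 s: v starts 5 cm/s; Δx = 5·1 + ½·-9·1² = 0.5 cm; v ends -4 cm/s.
x(3) = 6 + Σ Δx = 8.5 cm.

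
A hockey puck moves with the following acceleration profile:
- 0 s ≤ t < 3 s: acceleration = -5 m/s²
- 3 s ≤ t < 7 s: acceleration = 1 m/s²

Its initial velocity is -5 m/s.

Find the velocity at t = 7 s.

-16 m/s

Δv equals the area under the a-t graph; then v = v₀ + Δv.
0–3 s: -5 × 3 = -15 m/s
3–7 s: 1 × 4 = 4 m/s
Δv = -11 m/s, so v(7) = -5 + (-11) = -16 m/s.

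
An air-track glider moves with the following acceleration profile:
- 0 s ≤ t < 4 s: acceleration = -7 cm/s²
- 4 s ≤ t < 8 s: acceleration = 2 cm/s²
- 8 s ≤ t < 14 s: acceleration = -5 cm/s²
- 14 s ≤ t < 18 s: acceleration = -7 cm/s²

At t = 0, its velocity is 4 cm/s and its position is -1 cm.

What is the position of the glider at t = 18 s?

On each constant-a segment, Δv = aΔt and Δx = v₀Δt + ½aΔt²; chain segment to segment.
0–4 s: v starts 4 cm/s; Δx = 4·4 + ½·-7·4² = -40 cm; v ends -24 cm/s.
4–8 s: v starts -24 cm/s; Δx = -24·4 + ½·2·4² = -80 cm; v ends -16 cm/s.
8–14 s: v starts -16 cm/s; Δx = -16·6 + ½·-5·6² = -186 cm; v ends -46 cm/s.
14–18 s: v starts -46 cm/s; Δx = -46·4 + ½·-7·4² = -240 cm; v ends -74 cm/s.
x(18) = -1 + Σ Δx = -547 cm.

-547 cm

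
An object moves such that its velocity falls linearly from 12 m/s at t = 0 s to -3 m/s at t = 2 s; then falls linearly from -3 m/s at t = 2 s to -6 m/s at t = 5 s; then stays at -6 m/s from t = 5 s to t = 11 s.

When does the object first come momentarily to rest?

v changes sign on 0–2 s (from 12 to -3); the graph is linear there, so v = 0 at t = 0 + (-12)·(2 − 0)/(-3 − 12) = 1.6 s.

t = 1.6 s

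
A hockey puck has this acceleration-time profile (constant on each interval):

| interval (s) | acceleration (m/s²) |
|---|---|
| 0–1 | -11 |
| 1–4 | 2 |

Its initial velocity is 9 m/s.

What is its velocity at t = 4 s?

4 m/s

Δv equals the area under the a-t graph; then v = v₀ + Δv.
0–1 s: -11 × 1 = -11 m/s
1–4 s: 2 × 3 = 6 m/s
Δv = -5 m/s, so v(4) = 9 + (-5) = 4 m/s.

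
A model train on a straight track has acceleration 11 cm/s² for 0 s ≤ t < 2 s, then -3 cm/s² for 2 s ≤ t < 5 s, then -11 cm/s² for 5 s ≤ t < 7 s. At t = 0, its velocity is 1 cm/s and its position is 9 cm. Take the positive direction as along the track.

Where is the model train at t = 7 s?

94.5 cm

On each constant-a segment, Δv = aΔt and Δx = v₀Δt + ½aΔt²; chain segment to segment.
0–2 s: v starts 1 cm/s; Δx = 1·2 + ½·11·2² = 24 cm; v ends 23 cm/s.
2–5 s: v starts 23 cm/s; Δx = 23·3 + ½·-3·3² = 55.5 cm; v ends 14 cm/s.
5–7 s: v starts 14 cm/s; Δx = 14·2 + ½·-11·2² = 6 cm; v ends -8 cm/s.
x(7) = 9 + Σ Δx = 94.5 cm.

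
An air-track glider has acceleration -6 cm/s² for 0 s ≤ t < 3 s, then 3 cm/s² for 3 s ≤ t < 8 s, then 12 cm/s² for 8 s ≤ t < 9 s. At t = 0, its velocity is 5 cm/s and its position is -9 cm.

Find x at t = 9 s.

-40.5 cm

On each constant-a segment, Δv = aΔt and Δx = v₀Δt + ½aΔt²; chain segment to segment.
0–3 s: v starts 5 cm/s; Δx = 5·3 + ½·-6·3² = -12 cm; v ends -13 cm/s.
3–8 s: v starts -13 cm/s; Δx = -13·5 + ½·3·5² = -27.5 cm; v ends 2 cm/s.
8–9 s: v starts 2 cm/s; Δx = 2·1 + ½·12·1² = 8 cm; v ends 14 cm/s.
x(9) = -9 + Σ Δx = -40.5 cm.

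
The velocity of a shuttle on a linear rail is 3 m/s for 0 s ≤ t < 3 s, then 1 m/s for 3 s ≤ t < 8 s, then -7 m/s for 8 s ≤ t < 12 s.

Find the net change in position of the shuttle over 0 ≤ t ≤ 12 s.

Displacement is the signed area under the v-t curve.
0–3 s: 3 × 3 = 9 m
3–8 s: 1 × 5 = 5 m
8–12 s: -7 × 4 = -28 m
Net displacement = -14 m

-14 m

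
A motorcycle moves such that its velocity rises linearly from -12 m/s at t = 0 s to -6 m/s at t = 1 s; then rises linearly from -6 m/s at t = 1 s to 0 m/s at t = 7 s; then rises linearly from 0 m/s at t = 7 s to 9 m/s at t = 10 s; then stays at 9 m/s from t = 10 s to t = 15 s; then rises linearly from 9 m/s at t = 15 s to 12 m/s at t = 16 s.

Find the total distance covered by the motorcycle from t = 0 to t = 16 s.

96 m

Distance (not displacement) is the total path length: add the absolute areas under v-t.
0–1 s: |½(-12 + -6)(1)| = 9 m
1–7 s: |½(-6 + 0)(6)| = 18 m
7–10 s: |½(0 + 9)(3)| = 13.5 m
10–15 s: |9| × 5 = 45 m
15–16 s: |½(9 + 12)(1)| = 10.5 m
Total distance = 96 m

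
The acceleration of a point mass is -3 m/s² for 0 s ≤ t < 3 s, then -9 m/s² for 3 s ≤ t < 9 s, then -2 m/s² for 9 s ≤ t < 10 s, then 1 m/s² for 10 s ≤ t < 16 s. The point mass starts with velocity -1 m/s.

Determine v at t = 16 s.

Δv equals the area under the a-t graph; then v = v₀ + Δv.
0–3 s: -3 × 3 = -9 m/s
3–9 s: -9 × 6 = -54 m/s
9–10 s: -2 × 1 = -2 m/s
10–16 s: 1 × 6 = 6 m/s
Δv = -59 m/s, so v(16) = -1 + (-59) = -60 m/s.

-60 m/s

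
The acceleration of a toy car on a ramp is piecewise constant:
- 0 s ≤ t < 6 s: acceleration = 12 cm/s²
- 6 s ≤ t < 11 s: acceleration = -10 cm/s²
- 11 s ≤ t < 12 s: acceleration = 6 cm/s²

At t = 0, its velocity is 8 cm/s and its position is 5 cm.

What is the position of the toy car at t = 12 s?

On each constant-a segment, Δv = aΔt and Δx = v₀Δt + ½aΔt²; chain segment to segment.
0–6 s: v starts 8 cm/s; Δx = 8·6 + ½·12·6² = 264 cm; v ends 80 cm/s.
6–11 s: v starts 80 cm/s; Δx = 80·5 + ½·-10·5² = 275 cm; v ends 30 cm/s.
11–12 s: v starts 30 cm/s; Δx = 30·1 + ½·6·1² = 33 cm; v ends 36 cm/s.
x(12) = 5 + Σ Δx = 577 cm.

577 cm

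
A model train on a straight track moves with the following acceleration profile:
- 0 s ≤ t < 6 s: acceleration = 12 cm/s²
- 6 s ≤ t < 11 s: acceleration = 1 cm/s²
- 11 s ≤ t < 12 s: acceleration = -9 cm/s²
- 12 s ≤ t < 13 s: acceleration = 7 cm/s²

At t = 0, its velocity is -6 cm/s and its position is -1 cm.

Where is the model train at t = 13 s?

On each constant-a segment, Δv = aΔt and Δx = v₀Δt + ½aΔt²; chain segment to segment.
0–6 s: v starts -6 cm/s; Δx = -6·6 + ½·12·6² = 180 cm; v ends 66 cm/s.
6–11 s: v starts 66 cm/s; Δx = 66·5 + ½·1·5² = 342.5 cm; v ends 71 cm/s.
11–12 s: v starts 71 cm/s; Δx = 71·1 + ½·-9·1² = 66.5 cm; v ends 62 cm/s.
12–13 s: v starts 62 cm/s; Δx = 62·1 + ½·7·1² = 65.5 cm; v ends 69 cm/s.
x(13) = -1 + Σ Δx = 653.5 cm.

653.5 cm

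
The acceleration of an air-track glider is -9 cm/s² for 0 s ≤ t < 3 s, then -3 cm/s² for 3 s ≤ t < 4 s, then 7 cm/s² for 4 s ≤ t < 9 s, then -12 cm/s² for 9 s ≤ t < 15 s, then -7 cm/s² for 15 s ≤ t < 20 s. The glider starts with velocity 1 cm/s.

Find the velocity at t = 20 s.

-101 cm/s

Δv equals the area under the a-t graph; then v = v₀ + Δv.
0–3 s: -9 × 3 = -27 cm/s
3–4 s: -3 × 1 = -3 cm/s
4–9 s: 7 × 5 = 35 cm/s
9–15 s: -12 × 6 = -72 cm/s
15–20 s: -7 × 5 = -35 cm/s
Δv = -102 cm/s, so v(20) = 1 + (-102) = -101 cm/s.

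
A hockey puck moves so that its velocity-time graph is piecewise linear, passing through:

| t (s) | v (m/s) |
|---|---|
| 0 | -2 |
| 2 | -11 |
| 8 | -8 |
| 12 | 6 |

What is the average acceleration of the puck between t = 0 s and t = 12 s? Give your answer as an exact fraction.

2/3 m/s²

Average acceleration = Δv/Δt = (6 − -2)/(12 − 0) = 2/3 m/s².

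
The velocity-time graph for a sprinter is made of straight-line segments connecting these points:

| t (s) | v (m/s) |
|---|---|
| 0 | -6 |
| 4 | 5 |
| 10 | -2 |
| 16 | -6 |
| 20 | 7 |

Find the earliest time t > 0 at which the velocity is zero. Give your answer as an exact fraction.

t = 24/11 s

v changes sign on 0–4 s (from -6 to 5); the graph is linear there, so v = 0 at t = 0 + (6)·(4 − 0)/(5 − -6) = 24/11 s.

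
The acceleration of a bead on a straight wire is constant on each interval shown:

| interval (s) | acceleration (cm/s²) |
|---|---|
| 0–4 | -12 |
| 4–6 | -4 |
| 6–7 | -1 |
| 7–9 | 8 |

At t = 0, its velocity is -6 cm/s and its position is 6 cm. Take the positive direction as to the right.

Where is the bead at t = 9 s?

-402.5 cm

On each constant-a segment, Δv = aΔt and Δx = v₀Δt + ½aΔt²; chain segment to segment.
0–4 s: v starts -6 cm/s; Δx = -6·4 + ½·-12·4² = -120 cm; v ends -54 cm/s.
4–6 s: v starts -54 cm/s; Δx = -54·2 + ½·-4·2² = -116 cm; v ends -62 cm/s.
6–7 s: v starts -62 cm/s; Δx = -62·1 + ½·-1·1² = -62.5 cm; v ends -63 cm/s.
7–9 s: v starts -63 cm/s; Δx = -63·2 + ½·8·2² = -110 cm; v ends -47 cm/s.
x(9) = 6 + Σ Δx = -402.5 cm.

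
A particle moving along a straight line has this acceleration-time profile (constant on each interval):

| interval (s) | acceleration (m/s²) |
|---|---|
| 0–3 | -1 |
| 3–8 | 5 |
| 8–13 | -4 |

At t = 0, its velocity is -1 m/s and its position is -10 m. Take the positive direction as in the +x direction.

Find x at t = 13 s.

On each constant-a segment, Δv = aΔt and Δx = v₀Δt + ½aΔt²; chain segment to segment.
0–3 s: v starts -1 m/s; Δx = -1·3 + ½·-1·3² = -7.5 m; v ends -4 m/s.
3–8 s: v starts -4 m/s; Δx = -4·5 + ½·5·5² = 42.5 m; v ends 21 m/s.
8–13 s: v starts 21 m/s; Δx = 21·5 + ½·-4·5² = 55 m; v ends 1 m/s.
x(13) = -10 + Σ Δx = 80 m.

80 m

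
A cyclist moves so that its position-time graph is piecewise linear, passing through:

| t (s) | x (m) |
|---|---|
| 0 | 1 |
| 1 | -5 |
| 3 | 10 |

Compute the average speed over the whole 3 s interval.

Average speed = (total path length)/(elapsed time); on a piecewise-linear x-t graph the path length is Σ|Δx|.
0–1 s: |Δx| = |-5 − 1| = 6 m
1–3 s: |Δx| = |10 − -5| = 15 m
Total path = 21 m; average speed = 21/3 = 7 m/s.

7 m/s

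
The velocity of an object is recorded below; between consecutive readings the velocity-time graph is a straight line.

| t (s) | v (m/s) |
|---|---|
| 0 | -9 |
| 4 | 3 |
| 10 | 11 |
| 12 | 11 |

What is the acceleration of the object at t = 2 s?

Acceleration is the slope of the v-t graph on 0–4 s: (3 − -9)/(4 − 0) = 3 m/s².

3 m/s²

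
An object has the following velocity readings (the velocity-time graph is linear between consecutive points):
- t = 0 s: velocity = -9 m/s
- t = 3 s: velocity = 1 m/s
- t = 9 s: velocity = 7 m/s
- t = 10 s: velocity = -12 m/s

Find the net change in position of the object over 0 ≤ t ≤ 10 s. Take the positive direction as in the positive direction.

9.5 m

Net displacement equals the area under the velocity-time graph (areas below the axis count negative).
0–3 s: ½(-9 + 1)(3) = -12 m
3–9 s: ½(1 + 7)(6) = 24 m
9–10 s: ½(7 + -12)(1) = -2.5 m
Net displacement = 9.5 m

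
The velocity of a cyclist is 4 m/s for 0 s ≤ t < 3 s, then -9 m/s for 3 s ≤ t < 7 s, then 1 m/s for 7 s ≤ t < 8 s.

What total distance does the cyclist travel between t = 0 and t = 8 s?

Total distance travelled is ∫|v| dt — sum the magnitudes of each area piece.
0–3 s: |4| × 3 = 12 m
3–7 s: |-9| × 4 = 36 m
7–8 s: |1| × 1 = 1 m
Total distance = 49 m

49 m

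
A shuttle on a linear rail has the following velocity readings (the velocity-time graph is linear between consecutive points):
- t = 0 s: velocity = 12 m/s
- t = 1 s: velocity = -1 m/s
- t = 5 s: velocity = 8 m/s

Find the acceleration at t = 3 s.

2.25 m/s²

Acceleration is the slope of the v-t graph on 1–5 s: (8 − -1)/(5 − 1) = 2.25 m/s².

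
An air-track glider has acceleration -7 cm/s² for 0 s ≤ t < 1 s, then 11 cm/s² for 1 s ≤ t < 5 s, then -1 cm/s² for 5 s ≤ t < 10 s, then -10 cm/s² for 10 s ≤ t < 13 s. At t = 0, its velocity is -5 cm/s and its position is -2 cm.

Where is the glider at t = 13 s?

On each constant-a segment, Δv = aΔt and Δx = v₀Δt + ½aΔt²; chain segment to segment.
0–1 s: v starts -5 cm/s; Δx = -5·1 + ½·-7·1² = -8.5 cm; v ends -12 cm/s.
1–5 s: v starts -12 cm/s; Δx = -12·4 + ½·11·4² = 40 cm; v ends 32 cm/s.
5–10 s: v starts 32 cm/s; Δx = 32·5 + ½·-1·5² = 147.5 cm; v ends 27 cm/s.
10–13 s: v starts 27 cm/s; Δx = 27·3 + ½·-10·3² = 36 cm; v ends -3 cm/s.
x(13) = -2 + Σ Δx = 213 cm.

213 cm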